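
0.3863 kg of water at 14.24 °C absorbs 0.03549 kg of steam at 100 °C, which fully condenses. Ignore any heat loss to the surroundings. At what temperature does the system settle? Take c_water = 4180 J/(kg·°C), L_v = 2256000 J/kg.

T_f ≈ 66.9 °C

Net heat exchanged in the isolated system is zero:
latent heat released on condensation: 0.03549×2256000 = 80065; condensate cools 100→T: 0.03549×4180×(T − 100) = 148.35(T − 100); original water: 1614.7(T − 14.24)
1763.1 T = 80065 + 14835 + 22994 = 117894
T ≈ 66.87 °C (< 100 °C, so full condensation is consistent).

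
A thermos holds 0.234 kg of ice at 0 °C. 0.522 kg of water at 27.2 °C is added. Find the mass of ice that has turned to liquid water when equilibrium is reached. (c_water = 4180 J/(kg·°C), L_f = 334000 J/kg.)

Water can give up m c ΔT = 0.522×4180×27.2 = 59349 J before reaching 0 °C.
Melting all 0.234 kg of ice would need 0.234×334000 = 78156 J.
Since 59349 < 78156 J, not all the ice melts; equilibrium is at 0 °C.
m_melted×334000 = 59349  ⇒  m_melted ≈ 0.1777 kg.

m_melted ≈ 0.178 kg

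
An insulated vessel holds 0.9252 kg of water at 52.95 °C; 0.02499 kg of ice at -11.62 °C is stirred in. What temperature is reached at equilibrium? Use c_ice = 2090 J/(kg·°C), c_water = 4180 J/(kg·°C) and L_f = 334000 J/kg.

T_f ≈ 49.3 °C

Let T be the final temperature. ΣQ_i = 0:
ice -11.62→0 °C: 0.02499·2090·11.62 = 606.9; fusion: m_ice L_f = 0.02499·334000 = 8346.7; warm the meltwater: 104.46 T; water cools: 0.9252·4180·(T − 52.95) = 3867.3(T − 52.95)
3971.8 T = 204775 − 8953.6 = 195822
T ≈ 49.30 °C — above 0 °C, consistent with complete melting.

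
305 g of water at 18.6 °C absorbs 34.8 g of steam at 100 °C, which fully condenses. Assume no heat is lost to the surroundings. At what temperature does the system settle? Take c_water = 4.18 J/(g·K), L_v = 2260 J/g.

T_f ≈ 82.3 °C

Energy balance with sensible and latent terms:
steam→water at 100 °C releases m L_v = 34.8×2260 = 78648
  condensate cools 100→T: 34.8×4.18×(T − 100) = 145.46(T − 100)
  water warms: 305×4.18×(T − 18.6) = 1274.9(T − 18.6)
1420.4 T = 78648 + 14546 + 23713 = 116908
T ≈ 82.31 °C (< 100 °C, so full condensation is consistent).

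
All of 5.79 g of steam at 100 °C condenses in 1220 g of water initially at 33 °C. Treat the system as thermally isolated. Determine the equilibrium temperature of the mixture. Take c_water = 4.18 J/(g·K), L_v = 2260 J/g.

Net heat exchanged in the isolated system is zero:
condense steam: −5.79×2260 = −13085; condensate cools 100→T: 5.79×4.18×(T − 100) = 24.2(T − 100); original water: 5099.6(T − 33)
5123.8 T = 13085 + 2420.2 + 168287 = 183792
T ≈ 35.87 °C, under the boiling point, so the assumption holds.

T_f ≈ 35.9 °C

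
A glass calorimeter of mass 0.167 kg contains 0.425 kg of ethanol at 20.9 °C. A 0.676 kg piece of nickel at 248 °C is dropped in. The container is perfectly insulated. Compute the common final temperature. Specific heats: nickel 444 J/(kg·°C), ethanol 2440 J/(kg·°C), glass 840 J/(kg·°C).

T_f ≈ 67.0 °C

Heat gained plus heat lost sum to zero:
0.676×444×(T − 248) + 0.425×2440×(T − 20.9) + 0.167×840×(T − 20.9) = 0
300.14(T − 248) + 1037(T − 20.9) + 140.28(T − 20.9) = 0
(300.14 + 1037 + 140.28) T = 300.14×248 + 1037×20.9 + 140.28×20.9
T = 99041/1477.4 ≈ 67.04 °C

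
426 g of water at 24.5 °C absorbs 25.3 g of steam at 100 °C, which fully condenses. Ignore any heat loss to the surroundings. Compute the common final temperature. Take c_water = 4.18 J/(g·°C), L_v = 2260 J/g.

T_f ≈ 59.0 °C

Setting the total heat transfer to zero:
latent heat released on condensation: 25.3×2260 = 57178
  condensate cools 100→T: 25.3×4.18×(T − 100) = 105.75(T − 100)
  water warms: 426×4.18×(T − 24.5) = 1780.7(T − 24.5)
1886.4 T = 57178 + 10575 + 43627 = 111380
T ≈ 59.04 °C (< 100 °C, so full condensation is consistent).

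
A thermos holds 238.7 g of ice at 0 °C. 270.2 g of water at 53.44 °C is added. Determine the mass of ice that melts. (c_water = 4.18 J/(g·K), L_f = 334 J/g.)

Water can give up m c ΔT = 270.2×4.18×53.44 = 60357 J before reaching 0 °C.
Melting all 238.7 g of ice would need 238.7×334 = 79726 J.
That's not enough to melt it all — equilibrium is at 0 °C with ice remaining.
m_melted×334 = 60357  ⇒  m_melted ≈ 180.7 g.

m_melted ≈ 181 g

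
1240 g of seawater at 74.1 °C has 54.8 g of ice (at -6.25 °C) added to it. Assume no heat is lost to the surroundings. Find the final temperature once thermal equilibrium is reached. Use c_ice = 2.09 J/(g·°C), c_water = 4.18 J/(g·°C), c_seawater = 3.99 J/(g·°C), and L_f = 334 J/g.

T_f ≈ 67.1 °C

Let T be the final temperature. ΣQ_i = 0:
ice -6.25→0 °C: 54.8·2.09·6.25 = 715.82; latent heat to melt: 54.8·334 = 18303; meltwater 0→T: 54.8·4.18·T = 229.06 T; seawater: 4947.6(T − 74.1)
5176.7 T = 366617 − 19019 = 347598
T ≈ 67.15 °C (positive, so assuming full melt was valid).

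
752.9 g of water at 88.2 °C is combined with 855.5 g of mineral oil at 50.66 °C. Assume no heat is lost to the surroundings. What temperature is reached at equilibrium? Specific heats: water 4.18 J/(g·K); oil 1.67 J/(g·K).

Setting the total heat transfer to zero:
752.9·4.18·(T − 88.2) + 855.5·1.67·(T − 50.66) = 0
4575.8 T = 349953
T ≈ 76.48 °C

T_f ≈ 76.5 °C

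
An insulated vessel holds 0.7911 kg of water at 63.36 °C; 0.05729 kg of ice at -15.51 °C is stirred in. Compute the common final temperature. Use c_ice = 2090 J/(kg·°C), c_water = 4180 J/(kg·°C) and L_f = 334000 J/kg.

Taking heat into each body as positive, Σ m c ΔT = 0:
ice -15.51→0 °C: 0.05729×2090×15.51 = 1857.1
  melt ice: 0.05729×334000 = 19135
  meltwater 0→T: 0.05729×4180×T = 239.47 T
  water cools: 0.7911×4180×(T − 63.36) = 3306.8(T − 63.36)
3546.3 T = 209519 − 20992 = 188527
T ≈ 53.16 °C — above 0 °C, consistent with complete melting.

T_f ≈ 53.2 °C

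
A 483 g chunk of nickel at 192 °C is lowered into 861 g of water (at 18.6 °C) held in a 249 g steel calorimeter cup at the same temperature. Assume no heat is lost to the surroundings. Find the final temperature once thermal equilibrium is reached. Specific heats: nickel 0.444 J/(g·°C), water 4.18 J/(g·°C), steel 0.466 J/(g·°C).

T_f ≈ 28.1 °C

Heat gained plus heat lost sum to zero:
483*0.444*(T − 192) + 861*4.18*(T − 18.6) + 249*0.466*(T − 18.6) = 0
3929.5 T = 110274
T = 110274 / 3929.5 = 28.1 °C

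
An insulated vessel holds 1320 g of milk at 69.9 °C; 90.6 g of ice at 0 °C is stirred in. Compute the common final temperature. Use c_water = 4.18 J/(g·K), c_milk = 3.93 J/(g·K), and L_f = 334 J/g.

T_f ≈ 59.7 °C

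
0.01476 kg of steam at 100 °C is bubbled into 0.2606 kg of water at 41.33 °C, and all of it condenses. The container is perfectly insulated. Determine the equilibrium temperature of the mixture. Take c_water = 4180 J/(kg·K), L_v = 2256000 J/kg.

Conservation of energy gives ΣQ = 0:
steam→water at 100 °C releases m L_v = 0.01476×2256000 = 33299; condensate cools 100→T: 0.01476×4180×(T − 100) = 61.7(T − 100); water warms: 0.2606×4180×(T − 41.33) = 1089.3(T − 41.33)
1151 T = 33299 + 6169.7 + 45021 = 84489
T ≈ 73.40 °C, under the boiling point, so the assumption holds.

T_f ≈ 73.4 °C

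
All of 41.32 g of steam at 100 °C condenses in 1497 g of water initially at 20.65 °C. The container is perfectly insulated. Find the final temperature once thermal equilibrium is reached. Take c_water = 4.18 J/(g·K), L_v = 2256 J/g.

T_f ≈ 37.3 °C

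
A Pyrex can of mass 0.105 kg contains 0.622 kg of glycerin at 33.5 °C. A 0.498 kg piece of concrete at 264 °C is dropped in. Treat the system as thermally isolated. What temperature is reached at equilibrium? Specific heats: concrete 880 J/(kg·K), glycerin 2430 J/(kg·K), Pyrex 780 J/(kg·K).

T_f ≈ 83.2 °C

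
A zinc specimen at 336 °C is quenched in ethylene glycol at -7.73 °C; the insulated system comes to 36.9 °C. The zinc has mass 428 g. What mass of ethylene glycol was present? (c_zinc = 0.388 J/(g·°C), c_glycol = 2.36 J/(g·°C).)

m ≈ 472 g

Heat lost by the zinc = heat gained by the glycol:
428×0.388×(336 − 36.9) = m×2.36×(36.9 − (-7.73))
105.33 m = 49670  ⇒  m ≈ 471.6 g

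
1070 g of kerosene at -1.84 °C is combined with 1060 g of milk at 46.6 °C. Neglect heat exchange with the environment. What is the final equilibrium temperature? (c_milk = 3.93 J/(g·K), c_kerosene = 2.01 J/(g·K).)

Conservation of energy gives ΣQ = 0:
1060·3.93·(T − 46.6) + 1070·2.01·(T − (-1.84)) = 0
(4165.8 + 2150.7) T = 4165.8·46.6 + 2150.7·(-1.84)
T = 190169 / 6316.5 = 30.1 °C

T_f ≈ 30.1 °C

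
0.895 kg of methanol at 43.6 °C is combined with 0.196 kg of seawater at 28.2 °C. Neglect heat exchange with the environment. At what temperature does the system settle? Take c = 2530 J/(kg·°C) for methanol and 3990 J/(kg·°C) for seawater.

T_f ≈ 39.6 °C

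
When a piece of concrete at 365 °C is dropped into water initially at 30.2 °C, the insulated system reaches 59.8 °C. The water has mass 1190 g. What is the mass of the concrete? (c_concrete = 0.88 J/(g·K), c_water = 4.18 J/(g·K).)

Taking heat into each body as positive, Σ m c ΔT = 0:
m·0.88·(59.8 − 365) + 1190·4.18·(59.8 − 30.2) = 0
-268.58 m = -147236
m = -147236/-268.58 ≈ 548.2 g

m ≈ 548 g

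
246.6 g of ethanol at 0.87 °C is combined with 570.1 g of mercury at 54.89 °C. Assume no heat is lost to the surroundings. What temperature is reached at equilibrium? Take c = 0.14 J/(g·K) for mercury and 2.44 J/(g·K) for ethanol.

T_f ≈ 7.2 °C

Heat gained plus heat lost sum to zero:
570.1·0.14·(T − 54.89) + 246.6·2.44·(T − 0.87) = 0
79.81(T − 54.89) + 601.7(T − 0.87) = 0
681.52 T = 4904.5
T = 4904.5/681.52 ≈ 7.20 °C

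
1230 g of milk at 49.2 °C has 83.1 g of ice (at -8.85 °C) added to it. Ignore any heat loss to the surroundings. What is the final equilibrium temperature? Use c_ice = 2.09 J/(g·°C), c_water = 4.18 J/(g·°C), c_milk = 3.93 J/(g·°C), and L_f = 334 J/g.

Conservation of energy gives ΣQ = 0:
warm ice to 0 °C: 83.1×2.09×(0 − (-8.85)) = 1537.1
  melt ice: 83.1×334 = 27755
  meltwater 0→T: 83.1×4.18×T = 347.36 T
  milk: 4833.9(T − 49.2)
5181.3 T = 237828 − 29292 = 208535
T ≈ 40.25 °C (positive, so assuming full melt was valid).

T_f ≈ 40.2 °C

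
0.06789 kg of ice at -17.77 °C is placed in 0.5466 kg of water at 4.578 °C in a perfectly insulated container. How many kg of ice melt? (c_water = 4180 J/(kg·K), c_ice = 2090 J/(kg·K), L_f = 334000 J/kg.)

m_melted ≈ 0.0238 kg

Water can give up m c ΔT = 0.5466·4180·4.578 = 10460 J before reaching 0 °C.
Warming the ice to 0 °C takes 0.06789·2090·17.77 = 2521.4 J, leaving 7938.4 J for melting.
Fully melting the ice requires m_ice L_f = 0.06789·334000 = 22675 J.
7938.4 J < 22675 J, so only part of the ice melts and the system sits at 0 °C.
m_melted·334000 = 7938.4  ⇒  m_melted ≈ 0.02377 kg.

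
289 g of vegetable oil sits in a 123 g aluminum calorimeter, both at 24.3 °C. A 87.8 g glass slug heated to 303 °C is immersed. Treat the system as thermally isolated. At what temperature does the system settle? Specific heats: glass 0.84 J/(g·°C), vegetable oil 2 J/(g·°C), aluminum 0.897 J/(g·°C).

Setting the total heat transfer to zero:
87.8·0.84·(T − 303) + 289·2·(T − 24.3) + 123·0.897·(T − 24.3) = 0
73.75(T − 303) + 578(T − 24.3) + 110.33(T − 24.3) = 0
(73.75 + 578 + 110.33) T = 73.75·303 + 578·24.3 + 110.33·24.3
T ≈ 51.27 °C

T_f ≈ 51.3 °C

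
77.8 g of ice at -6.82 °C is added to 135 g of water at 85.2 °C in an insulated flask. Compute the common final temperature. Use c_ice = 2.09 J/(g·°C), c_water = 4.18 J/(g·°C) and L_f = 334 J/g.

Setting the total heat transfer to zero:
ice -6.82→0 °C: 77.8×2.09×6.82 = 1108.9; melt ice: 77.8×334 = 25985; warm the meltwater: 325.2 T; water cools: 135×4.18×(T − 85.2) = 564.3(T − 85.2)
889.5 T = 48078 − 27094 = 20984
T ≈ 23.59 °C (positive, so assuming full melt was valid).

T_f ≈ 23.6 °C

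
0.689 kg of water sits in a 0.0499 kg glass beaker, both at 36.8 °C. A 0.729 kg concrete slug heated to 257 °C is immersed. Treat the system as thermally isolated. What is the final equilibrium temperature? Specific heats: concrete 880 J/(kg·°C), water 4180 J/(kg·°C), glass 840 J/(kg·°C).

Let T be the final temperature. ΣQ_i = 0:
0.729·880·(T − 257) + 0.689·4180·(T − 36.8) + 0.0499·840·(T − 36.8) = 0
641.52(T − 257) + 2880(T − 36.8) + 41.92(T − 36.8) = 0
3563.5 T = 272398
T = 272398/3563.5 ≈ 76.44 °C

T_f ≈ 76.4 °C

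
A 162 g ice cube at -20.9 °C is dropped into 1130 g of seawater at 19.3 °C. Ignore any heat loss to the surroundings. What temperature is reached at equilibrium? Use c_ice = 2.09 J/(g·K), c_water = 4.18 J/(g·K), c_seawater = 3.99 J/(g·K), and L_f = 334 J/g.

T_f ≈ 5.0 °C

Heat gained plus heat lost sum to zero:
ice -20.9→0 °C: 162×2.09×20.9 = 7076.3
  latent heat to melt: 162×334 = 54108
  warm the meltwater: 677.16 T
  seawater: 4508.7(T − 19.3)
5185.9 T = 87018 − 61184 = 25834
T ≈ 4.98 °C. Since T > 0 °C, the all-ice-melts assumption holds.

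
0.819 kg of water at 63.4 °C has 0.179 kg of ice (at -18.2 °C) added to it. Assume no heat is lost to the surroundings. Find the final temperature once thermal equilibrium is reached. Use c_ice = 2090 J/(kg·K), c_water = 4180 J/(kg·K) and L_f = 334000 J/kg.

T_f ≈ 36.1 °C

Taking heat into each body as positive, Σ m c ΔT = 0:
warm ice to 0 °C: 0.179×2090×(0 − (-18.2)) = 6808.8; fusion: m_ice L_f = 0.179×334000 = 59786; warm the meltwater: 748.22 T; water: 3423.4(T − 63.4)
4171.6 T = 217045 − 66595 = 150450
T ≈ 36.06 °C (positive, so assuming full melt was valid).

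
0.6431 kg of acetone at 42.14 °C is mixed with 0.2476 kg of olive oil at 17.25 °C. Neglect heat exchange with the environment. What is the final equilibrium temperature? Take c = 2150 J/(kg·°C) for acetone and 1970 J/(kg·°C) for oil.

T_f ≈ 35.6 °C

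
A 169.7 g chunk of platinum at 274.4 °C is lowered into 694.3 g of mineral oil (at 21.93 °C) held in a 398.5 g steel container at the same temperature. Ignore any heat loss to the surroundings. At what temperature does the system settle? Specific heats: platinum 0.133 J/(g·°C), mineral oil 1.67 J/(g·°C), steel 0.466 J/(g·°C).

Taking heat into each body as positive, Σ m c ΔT = 0:
169.7×0.133×(T − 274.4) + 694.3×1.67×(T − 21.93) + 398.5×0.466×(T − 21.93) = 0
22.57(T − 274.4) + 1159.5(T − 21.93) + 185.7(T − 21.93) = 0
1367.8 T = 35693
T = 35693/1367.8 ≈ 26.10 °C

T_f ≈ 26.1 °C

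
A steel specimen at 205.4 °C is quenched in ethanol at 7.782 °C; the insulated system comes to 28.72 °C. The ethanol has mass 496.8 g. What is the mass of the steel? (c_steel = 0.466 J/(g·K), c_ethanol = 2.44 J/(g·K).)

m ≈ 308 g

Energy conservation, ΣQ = 0:
m×0.466×(28.72 − 205.4) + 496.8×2.44×(28.72 − 7.782) = 0
-82.33 m = -25381
m = -25381/-82.33 ≈ 308.3 g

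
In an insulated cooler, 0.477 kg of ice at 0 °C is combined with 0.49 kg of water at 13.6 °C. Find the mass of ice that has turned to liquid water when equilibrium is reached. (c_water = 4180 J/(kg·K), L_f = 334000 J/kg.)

m_melted ≈ 0.0834 kg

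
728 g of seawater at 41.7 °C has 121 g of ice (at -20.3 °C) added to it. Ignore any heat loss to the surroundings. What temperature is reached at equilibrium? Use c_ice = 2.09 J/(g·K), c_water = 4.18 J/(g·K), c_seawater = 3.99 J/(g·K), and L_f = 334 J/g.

Sum of m c ΔT and latent-heat terms is zero:
warm ice to 0 °C: 121·2.09·(0 − (-20.3)) = 5133.7
  fusion: m_ice L_f = 121·334 = 40414
  warm the meltwater: 505.78 T
  seawater: 2904.7(T − 41.7)
3410.5 T = 121127 − 45548 = 75579
T ≈ 22.16 °C (positive, so assuming full melt was valid).

T_f ≈ 22.2 °C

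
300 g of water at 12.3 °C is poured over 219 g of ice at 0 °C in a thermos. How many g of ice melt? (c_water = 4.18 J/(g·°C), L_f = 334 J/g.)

Cooling the water to 0 °C releases 300·4.18·12.3 = 15424 J.
To melt every bit of ice: 219·334 = 73146 J.
15424 J < 73146 J, so only part of the ice melts and the system sits at 0 °C.
m_melted·334 = 15424  ⇒  m_melted ≈ 46.18 g.

m_melted ≈ 46.2 g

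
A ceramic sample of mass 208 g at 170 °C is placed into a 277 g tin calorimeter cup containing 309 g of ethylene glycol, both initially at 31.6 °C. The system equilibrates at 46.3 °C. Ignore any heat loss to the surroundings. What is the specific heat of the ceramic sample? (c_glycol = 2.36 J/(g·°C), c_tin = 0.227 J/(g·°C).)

c ≈ 0.453 J/(g·°C)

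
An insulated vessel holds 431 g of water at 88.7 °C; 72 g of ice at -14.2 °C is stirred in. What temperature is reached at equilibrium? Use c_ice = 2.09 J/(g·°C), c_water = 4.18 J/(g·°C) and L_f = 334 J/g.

Conservation of energy gives ΣQ = 0:
ice -14.2→0 °C: 72·2.09·14.2 = 2136.8
  melt ice: 72·334 = 24048
  meltwater 0→T: 72·4.18·T = 300.96 T
  water cools: 431·4.18·(T − 88.7) = 1801.6(T − 88.7)
2102.5 T = 159800 − 26185 = 133615
T ≈ 63.55 °C — above 0 °C, consistent with complete melting.

T_f ≈ 63.5 °C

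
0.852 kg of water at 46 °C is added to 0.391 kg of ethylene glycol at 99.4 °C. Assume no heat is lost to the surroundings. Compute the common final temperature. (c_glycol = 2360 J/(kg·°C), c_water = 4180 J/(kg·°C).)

T_f ≈ 57.0 °C

Heat gained plus heat lost sum to zero:
0.391·2360·(T − 99.4) + 0.852·4180·(T − 46) = 0
922.76(T − 99.4) + 3561.4(T − 46) = 0
4484.1 T = 255545
T = 255545 / 4484.1 = 57 °C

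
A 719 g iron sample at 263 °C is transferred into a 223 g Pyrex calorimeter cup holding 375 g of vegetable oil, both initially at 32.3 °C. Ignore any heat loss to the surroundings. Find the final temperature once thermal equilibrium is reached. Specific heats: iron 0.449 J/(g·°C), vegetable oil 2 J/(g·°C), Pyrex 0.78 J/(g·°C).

T_f ≈ 92.0 °C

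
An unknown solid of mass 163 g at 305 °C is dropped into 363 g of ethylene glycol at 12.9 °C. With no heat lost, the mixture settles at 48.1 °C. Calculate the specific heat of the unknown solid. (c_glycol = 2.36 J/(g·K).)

c ≈ 0.72 J/(g·K)

Heat lost by the unknown solid = heat gained by the glycol:
163·c·(305 − 48.1) = 363·2.36·(48.1 − 12.9)
41875 c = 30155  ⇒  c ≈ 0.7201 J/(g·K)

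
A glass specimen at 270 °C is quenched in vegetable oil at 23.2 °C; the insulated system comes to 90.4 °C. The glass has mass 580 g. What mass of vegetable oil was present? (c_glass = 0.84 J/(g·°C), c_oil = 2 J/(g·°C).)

m ≈ 651 g

Setting the total heat transfer to zero:
580·0.84·(90.4 − 270) + m·2·(90.4 − 23.2) = 0
134.4 m = 87501
m = 87501/134.4 ≈ 651 g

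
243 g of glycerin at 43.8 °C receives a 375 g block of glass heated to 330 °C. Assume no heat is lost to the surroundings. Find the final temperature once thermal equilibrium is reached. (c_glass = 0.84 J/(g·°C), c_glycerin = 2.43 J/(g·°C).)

T_f ≈ 143.4 °C

|Q_glass| = |Q_glycerin|:
375×0.84×(330 − T) = 243×2.43×(T − 43.8)
315(330 − T) = 590.49(T − 43.8)
905.49 T = 129813  ⇒  T ≈ 143.36 °C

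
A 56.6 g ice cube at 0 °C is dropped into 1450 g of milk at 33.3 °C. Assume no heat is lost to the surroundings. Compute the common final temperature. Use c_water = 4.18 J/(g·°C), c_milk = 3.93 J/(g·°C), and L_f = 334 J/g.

Sum of m c ΔT and latent-heat terms is zero:
latent heat to melt: 56.6·334 = 18904; meltwater 0→T: 56.6·4.18·T = 236.59 T; milk: 5698.5(T − 33.3)
5935.1 T = 189760 − 18904 = 170856
T ≈ 28.79 °C — above 0 °C, consistent with complete melting.

T_f ≈ 28.8 °C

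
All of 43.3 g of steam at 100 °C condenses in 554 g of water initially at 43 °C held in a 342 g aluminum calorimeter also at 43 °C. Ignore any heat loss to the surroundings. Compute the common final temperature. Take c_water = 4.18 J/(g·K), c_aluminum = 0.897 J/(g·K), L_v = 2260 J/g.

T_f ≈ 81.6 °C

Energy balance with sensible and latent terms:
steam→water at 100 °C releases m L_v = 43.3·2260 = 97858; condensed water 100 °C→T: 180.99(T − 100); water warms: 554·4.18·(T − 43) = 2315.7(T − 43); aluminum cup: 342·0.897·(T − 43) = 306.77(T − 43)
2803.5 T = 97858 + 18099 + 112767 = 228725
T ≈ 81.59 °C — below 100 °C, confirming all the steam condensed.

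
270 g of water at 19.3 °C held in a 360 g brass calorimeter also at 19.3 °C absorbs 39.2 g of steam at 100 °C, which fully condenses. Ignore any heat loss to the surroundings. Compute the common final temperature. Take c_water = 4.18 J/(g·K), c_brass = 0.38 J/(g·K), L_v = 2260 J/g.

T_f ≈ 90.5 °C

Energy balance with sensible and latent terms:
steam→water at 100 °C releases m L_v = 39.2×2260 = 88592
  condensed water 100 °C→T: 163.86(T − 100)
  water warms: 270×4.18×(T − 19.3) = 1128.6(T − 19.3)
  cup: 136.8(T − 19.3)
1429.3 T = 88592 + 16386 + 24422 = 129400
T ≈ 90.54 °C, under the boiling point, so the assumption holds.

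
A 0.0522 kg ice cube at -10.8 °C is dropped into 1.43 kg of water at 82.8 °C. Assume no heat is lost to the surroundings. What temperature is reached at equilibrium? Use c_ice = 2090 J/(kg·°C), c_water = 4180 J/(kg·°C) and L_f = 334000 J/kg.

T_f ≈ 76.9 °C

Conservation of energy gives ΣQ = 0:
ice -10.8→0 °C: 0.0522×2090×10.8 = 1178.3
  melt ice: 0.0522×334000 = 17435
  warm the meltwater: 218.2 T
  water cools: 1.43×4180×(T − 82.8) = 5977.4(T − 82.8)
6195.6 T = 494929 − 18613 = 476316
T ≈ 76.88 °C (positive, so assuming full melt was valid).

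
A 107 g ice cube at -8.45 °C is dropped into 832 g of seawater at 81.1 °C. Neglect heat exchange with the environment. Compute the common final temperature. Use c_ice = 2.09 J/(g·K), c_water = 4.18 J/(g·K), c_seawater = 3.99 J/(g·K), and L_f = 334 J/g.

T_f ≈ 61.5 °C

Sum of m c ΔT and latent-heat terms is zero:
warm ice to 0 °C: 107·2.09·(0 − (-8.45)) = 1889.7
  latent heat to melt: 107·334 = 35738
  meltwater 0→T: 107·4.18·T = 447.26 T
  seawater cools: 832·3.99·(T − 81.1) = 3319.7(T − 81.1)
3766.9 T = 269226 − 37628 = 231598
T ≈ 61.48 °C (positive, so assuming full melt was valid).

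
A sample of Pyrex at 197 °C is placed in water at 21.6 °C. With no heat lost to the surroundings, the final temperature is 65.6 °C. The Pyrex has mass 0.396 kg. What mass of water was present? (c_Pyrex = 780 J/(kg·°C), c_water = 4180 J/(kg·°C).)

m ≈ 0.221 kg

|Q_Pyrex| = |Q_water|:
0.396×780×(197 − 65.6) = m×4180×(65.6 − 21.6)
183920 m = 40587  ⇒  m ≈ 0.2207 kg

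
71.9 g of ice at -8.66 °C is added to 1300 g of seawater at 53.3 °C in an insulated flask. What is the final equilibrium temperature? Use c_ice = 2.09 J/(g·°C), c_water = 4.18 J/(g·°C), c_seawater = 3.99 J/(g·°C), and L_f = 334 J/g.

Taking heat into each body as positive, Σ m c ΔT = 0:
ice -8.66→0 °C: 71.9×2.09×8.66 = 1301.3; fusion: m_ice L_f = 71.9×334 = 24015; warm the meltwater: 300.54 T; seawater: 5187(T − 53.3)
5487.5 T = 276467 − 25316 = 251151
T ≈ 45.77 °C — above 0 °C, consistent with complete melting.

T_f ≈ 45.8 °C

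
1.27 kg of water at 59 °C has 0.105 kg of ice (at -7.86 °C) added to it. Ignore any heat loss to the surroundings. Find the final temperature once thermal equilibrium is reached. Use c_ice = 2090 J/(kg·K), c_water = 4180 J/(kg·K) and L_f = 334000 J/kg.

Energy balance with sensible and latent terms:
ice -7.86→0 °C: 0.105×2090×7.86 = 1724.9; latent heat to melt: 0.105×334000 = 35070; warm the meltwater: 438.9 T; water cools: 1.27×4180×(T − 59) = 5308.6(T − 59)
5747.5 T = 313207 − 36795 = 276413
T ≈ 48.09 °C. Since T > 0 °C, the all-ice-melts assumption holds.

T_f ≈ 48.1 °C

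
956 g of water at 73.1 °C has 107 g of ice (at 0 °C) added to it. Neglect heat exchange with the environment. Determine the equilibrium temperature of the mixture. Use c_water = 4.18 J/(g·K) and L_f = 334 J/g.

Energy conservation, ΣQ = 0:
latent heat to melt: 107·334 = 35738; meltwater 0→T: 107·4.18·T = 447.26 T; water cools: 956·4.18·(T − 73.1) = 3996.1(T − 73.1)
4443.3 T = 292113 − 35738 = 256375
T ≈ 57.70 °C — above 0 °C, consistent with complete melting.

T_f ≈ 57.7 °C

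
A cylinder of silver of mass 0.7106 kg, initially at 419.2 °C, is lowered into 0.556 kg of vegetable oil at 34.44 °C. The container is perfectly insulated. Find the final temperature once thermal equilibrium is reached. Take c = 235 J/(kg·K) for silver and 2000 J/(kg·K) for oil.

With ΣQ=0 the equilibrium temperature is the m·c-weighted mean:
T_f = (166.99×419.2 + 1112×34.44) / (166.99 + 1112)
    = 108300 / 1279 ≈ 84.68 °C

T_f ≈ 84.7 °C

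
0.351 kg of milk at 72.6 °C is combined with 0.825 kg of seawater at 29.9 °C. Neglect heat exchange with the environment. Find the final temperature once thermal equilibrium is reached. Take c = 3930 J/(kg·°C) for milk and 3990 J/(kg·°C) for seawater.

|Q_milk| = |Q_seawater|:
0.351*3930*(72.6 − T) = 0.825*3990*(T − 29.9)
1379.4(72.6 − T) = 3291.8(T − 29.9)
4671.2 T = 198570  ⇒  T ≈ 42.51 °C

T_f ≈ 42.5 °C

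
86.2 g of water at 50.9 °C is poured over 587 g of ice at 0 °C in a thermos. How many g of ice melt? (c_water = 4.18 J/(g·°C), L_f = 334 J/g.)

Water can give up m c ΔT = 86.2×4.18×50.9 = 18340 J before reaching 0 °C.
Melting all 587 g of ice would need 587×334 = 196058 J.
18340 J < 196058 J, so only part of the ice melts and the system sits at 0 °C.
Mass melted = 18340/334 ≈ 54.91 g.

m_melted ≈ 54.9 g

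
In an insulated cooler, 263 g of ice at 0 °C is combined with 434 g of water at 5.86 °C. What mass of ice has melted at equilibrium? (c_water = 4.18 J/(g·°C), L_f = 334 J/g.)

m_melted ≈ 31.8 g

Water can give up m c ΔT = 434×4.18×5.86 = 10631 J before reaching 0 °C.
To melt every bit of ice: 263×334 = 87842 J.
That's not enough to melt it all — equilibrium is at 0 °C with ice remaining.
Mass melted = 10631/334 ≈ 31.83 g.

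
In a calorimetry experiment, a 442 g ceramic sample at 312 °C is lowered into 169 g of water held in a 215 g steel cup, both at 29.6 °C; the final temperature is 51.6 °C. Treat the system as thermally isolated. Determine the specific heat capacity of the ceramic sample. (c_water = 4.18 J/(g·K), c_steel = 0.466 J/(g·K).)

c ≈ 0.154 J/(g·K)

Net heat exchanged in the isolated system is zero:
442·c·(51.6 − 312) + 169·4.18·(51.6 − 29.6) + 215·0.466·(51.6 − 29.6) = 0
-115097 c = -17745
c = -17745/-115097 ≈ 0.1542 J/(g·K)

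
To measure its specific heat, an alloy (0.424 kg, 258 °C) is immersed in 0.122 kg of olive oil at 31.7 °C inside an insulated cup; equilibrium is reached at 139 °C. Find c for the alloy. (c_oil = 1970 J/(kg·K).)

c ≈ 511 J/(kg·K)

Heat gained plus heat lost sum to zero:
0.424·c·(139 − 258) + 0.122·1970·(139 − 31.7) = 0
-50.46 c = -25788
c = -25788/-50.46 ≈ 511.1 J/(kg·K)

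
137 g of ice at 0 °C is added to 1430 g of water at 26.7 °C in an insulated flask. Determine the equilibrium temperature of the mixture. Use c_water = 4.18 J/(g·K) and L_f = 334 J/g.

T_f ≈ 17.4 °C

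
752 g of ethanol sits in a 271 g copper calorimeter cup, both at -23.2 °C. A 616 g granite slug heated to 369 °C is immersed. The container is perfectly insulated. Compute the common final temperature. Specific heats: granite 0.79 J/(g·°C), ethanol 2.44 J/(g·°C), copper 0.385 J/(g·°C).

T_f ≈ 55.5 °C

Let T be the final temperature. ΣQ_i = 0:
616×0.79×(T − 369) + 752×2.44×(T − (-23.2)) + 271×0.385×(T − (-23.2)) = 0
2425.9 T = 134580
T = 134580/2425.9 ≈ 55.48 °C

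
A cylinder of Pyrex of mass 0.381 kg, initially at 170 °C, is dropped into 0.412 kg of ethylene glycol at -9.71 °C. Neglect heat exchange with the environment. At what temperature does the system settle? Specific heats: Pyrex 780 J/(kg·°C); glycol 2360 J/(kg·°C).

T_f ≈ 32.4 °C

Heat gained plus heat lost sum to zero:
0.381·780·(T − 170) + 0.412·2360·(T − (-9.71)) = 0
297.18(T − 170) + 972.32(T − (-9.71)) = 0
(297.18 + 972.32) T = 297.18·170 + 972.32·(-9.71)
T = 41079/1269.5 ≈ 32.36 °C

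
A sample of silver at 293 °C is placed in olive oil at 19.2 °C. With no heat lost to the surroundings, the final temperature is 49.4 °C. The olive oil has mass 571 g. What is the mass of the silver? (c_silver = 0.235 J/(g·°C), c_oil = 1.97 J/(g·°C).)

m ≈ 593 g

Heat lost by the silver = heat gained by the oil:
m·0.235·(293 − 49.4) = 571·1.97·(49.4 − 19.2)
57.25 m = 33971  ⇒  m ≈ 593.4 g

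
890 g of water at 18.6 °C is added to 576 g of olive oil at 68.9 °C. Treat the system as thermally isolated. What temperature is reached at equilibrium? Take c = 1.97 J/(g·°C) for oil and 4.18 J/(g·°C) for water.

T_f ≈ 30.4 °C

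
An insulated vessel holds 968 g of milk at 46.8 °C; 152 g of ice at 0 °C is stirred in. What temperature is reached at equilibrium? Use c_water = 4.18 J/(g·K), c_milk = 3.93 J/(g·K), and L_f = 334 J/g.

Energy balance with sensible and latent terms:
melt ice: 152×334 = 50768
  meltwater 0→T: 152×4.18×T = 635.36 T
  milk cools: 968×3.93×(T − 46.8) = 3804.2(T − 46.8)
4439.6 T = 178038 − 50768 = 127270
T ≈ 28.67 °C (positive, so assuming full melt was valid).

T_f ≈ 28.7 °C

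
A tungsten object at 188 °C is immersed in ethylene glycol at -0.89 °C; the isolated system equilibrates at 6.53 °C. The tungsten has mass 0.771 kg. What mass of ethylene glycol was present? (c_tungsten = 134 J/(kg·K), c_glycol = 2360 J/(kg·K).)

m ≈ 1.07 kg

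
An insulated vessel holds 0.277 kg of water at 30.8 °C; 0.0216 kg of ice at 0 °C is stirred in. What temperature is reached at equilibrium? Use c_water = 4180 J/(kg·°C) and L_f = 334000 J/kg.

Energy conservation, ΣQ = 0:
melt ice: 0.0216×334000 = 7214.4; meltwater 0→T: 0.0216×4180×T = 90.29 T; water: 1157.9(T − 30.8)
1248.1 T = 35662 − 7214.4 = 28448
T ≈ 22.79 °C (positive, so assuming full melt was valid).

T_f ≈ 22.8 °C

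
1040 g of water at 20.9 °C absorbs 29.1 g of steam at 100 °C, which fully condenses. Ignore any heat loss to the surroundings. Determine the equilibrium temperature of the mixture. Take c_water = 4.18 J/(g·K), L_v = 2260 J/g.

Taking heat into each body as positive, Σ m c ΔT = 0:
latent heat released on condensation: 29.1×2260 = 65766; condensed water 100 °C→T: 121.64(T − 100); water warms: 1040×4.18×(T − 20.9) = 4347.2(T − 20.9)
4468.8 T = 65766 + 12164 + 90856 = 168786
T ≈ 37.77 °C (< 100 °C, so full condensation is consistent).

T_f ≈ 37.8 °C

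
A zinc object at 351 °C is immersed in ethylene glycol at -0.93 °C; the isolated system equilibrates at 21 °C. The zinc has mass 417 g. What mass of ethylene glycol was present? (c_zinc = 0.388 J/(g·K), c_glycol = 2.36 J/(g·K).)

m ≈ 1030 g

|Q_zinc| = |Q_glycol|:
417·0.388·(351 − 21) = m·2.36·(21 − (-0.93))
51.75 m = 53393  ⇒  m ≈ 1032 g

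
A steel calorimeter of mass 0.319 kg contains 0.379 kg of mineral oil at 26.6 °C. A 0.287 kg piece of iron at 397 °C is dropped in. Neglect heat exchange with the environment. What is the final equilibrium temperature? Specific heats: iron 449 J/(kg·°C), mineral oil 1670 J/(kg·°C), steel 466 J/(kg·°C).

T_f ≈ 79.0 °C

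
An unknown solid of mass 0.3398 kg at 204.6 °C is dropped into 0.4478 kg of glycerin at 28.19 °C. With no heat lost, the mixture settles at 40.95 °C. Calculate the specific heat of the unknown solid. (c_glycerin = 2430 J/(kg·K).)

c ≈ 250 J/(kg·K)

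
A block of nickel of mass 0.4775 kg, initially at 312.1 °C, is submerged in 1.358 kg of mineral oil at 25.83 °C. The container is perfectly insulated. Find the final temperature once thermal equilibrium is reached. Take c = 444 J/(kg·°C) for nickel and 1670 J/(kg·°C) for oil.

T_f ≈ 50.3 °C

Energy conservation, ΣQ = 0:
0.4775×444×(T − 312.1) + 1.358×1670×(T − 25.83) = 0
212.01(T − 312.1) + 2267.9(T − 25.83) = 0
(212.01 + 2267.9) T = 212.01×312.1 + 2267.9×25.83
T = 124747/2479.9 ≈ 50.30 °C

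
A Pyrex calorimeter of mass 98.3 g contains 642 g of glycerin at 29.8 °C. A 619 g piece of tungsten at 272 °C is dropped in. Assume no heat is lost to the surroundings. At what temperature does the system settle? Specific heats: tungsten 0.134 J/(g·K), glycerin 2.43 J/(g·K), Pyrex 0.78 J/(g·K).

With ΣQ=0 the equilibrium temperature is the m·c-weighted mean:
T_f = (82.95·272 + 1560.1·29.8 + 76.67·29.8) / (82.95 + 1560.1 + 76.67)
    = 71336 / 1719.7 ≈ 41.48 °C

T_f ≈ 41.5 °C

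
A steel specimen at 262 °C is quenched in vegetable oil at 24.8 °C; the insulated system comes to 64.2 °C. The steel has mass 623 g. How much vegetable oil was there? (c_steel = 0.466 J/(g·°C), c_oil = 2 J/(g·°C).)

Heat gained plus heat lost sum to zero:
623×0.466×(64.2 − 262) + m×2×(64.2 − 24.8) = 0
78.8 m = 57425
m = 57425/78.8 ≈ 728.7 g

m ≈ 729 g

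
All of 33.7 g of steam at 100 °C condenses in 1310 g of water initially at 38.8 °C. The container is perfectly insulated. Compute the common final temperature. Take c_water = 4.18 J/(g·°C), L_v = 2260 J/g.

T_f ≈ 53.9 °C

Heat gained plus heat lost sum to zero:
condense steam: −33.7×2260 = −76162; condensate cools 100→T: 33.7×4.18×(T − 100) = 140.87(T − 100); water warms: 1310×4.18×(T − 38.8) = 5475.8(T − 38.8)
5616.7 T = 76162 + 14087 + 212461 = 302710
T ≈ 53.89 °C, under the boiling point, so the assumption holds.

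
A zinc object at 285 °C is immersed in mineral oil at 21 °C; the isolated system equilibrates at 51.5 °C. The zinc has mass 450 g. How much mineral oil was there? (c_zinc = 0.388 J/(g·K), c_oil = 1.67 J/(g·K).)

m ≈ 800 g

|Q_zinc| = |Q_oil|:
450·0.388·(285 − 51.5) = m·1.67·(51.5 − 21)
50.93 m = 40769  ⇒  m ≈ 800.4 g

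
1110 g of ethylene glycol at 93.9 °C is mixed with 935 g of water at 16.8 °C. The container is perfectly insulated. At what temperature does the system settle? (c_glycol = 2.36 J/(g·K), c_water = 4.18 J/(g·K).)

Let T be the final temperature. ΣQ_i = 0:
1110*2.36*(T − 93.9) + 935*4.18*(T − 16.8) = 0
(2619.6 + 3908.3) T = 2619.6*93.9 + 3908.3*16.8
T = 311640/6527.9 ≈ 47.74 °C

T_f ≈ 47.7 °C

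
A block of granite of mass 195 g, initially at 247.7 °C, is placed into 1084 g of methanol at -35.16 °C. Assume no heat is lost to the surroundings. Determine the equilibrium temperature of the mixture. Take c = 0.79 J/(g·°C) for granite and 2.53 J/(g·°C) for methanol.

T_f ≈ -20.1 °C

|Q_granite| = |Q_methanol|:
195×0.79×(247.7 − T) = 1084×2.53×(T − (-35.16))
154.05(247.7 − T) = 2742.5(T − (-35.16))
2896.6 T = -58269  ⇒  T ≈ -20.12 °C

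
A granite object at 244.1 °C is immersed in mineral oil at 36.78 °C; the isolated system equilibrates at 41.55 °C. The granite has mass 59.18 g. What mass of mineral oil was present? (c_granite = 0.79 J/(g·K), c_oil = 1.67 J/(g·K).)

Energy conservation, ΣQ = 0:
59.18·0.79·(41.55 − 244.1) + m·1.67·(41.55 − 36.78) = 0
7.966 m = 9469.7
m = 9469.7/7.966 ≈ 1189 g

m ≈ 1190 g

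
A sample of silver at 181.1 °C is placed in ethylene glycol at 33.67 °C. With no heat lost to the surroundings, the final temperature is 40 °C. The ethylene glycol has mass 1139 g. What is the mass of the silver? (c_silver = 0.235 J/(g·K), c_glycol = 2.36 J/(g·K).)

Heat lost by the silver = heat gained by the glycol:
m×0.235×(181.1 − 40) = 1139×2.36×(40 − 33.67)
33.16 m = 17015  ⇒  m ≈ 513.2 g

m ≈ 513 g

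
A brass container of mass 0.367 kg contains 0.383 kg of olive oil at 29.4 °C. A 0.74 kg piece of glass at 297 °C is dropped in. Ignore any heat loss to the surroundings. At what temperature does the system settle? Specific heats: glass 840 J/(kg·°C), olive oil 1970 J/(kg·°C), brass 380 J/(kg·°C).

Energy conservation, ΣQ = 0:
0.74·840·(T − 297) + 0.383·1970·(T − 29.4) + 0.367·380·(T − 29.4) = 0
621.6(T − 297) + 754.51(T − 29.4) + 139.46(T − 29.4) = 0
(621.6 + 754.51 + 139.46) T = 621.6·297 + 754.51·29.4 + 139.46·29.4
T = 210898/1515.6 ≈ 139.15 °C

T_f ≈ 139.2 °C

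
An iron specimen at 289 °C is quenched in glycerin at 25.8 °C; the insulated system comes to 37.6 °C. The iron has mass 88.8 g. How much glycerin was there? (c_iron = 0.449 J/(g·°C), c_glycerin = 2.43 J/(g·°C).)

m ≈ 350 g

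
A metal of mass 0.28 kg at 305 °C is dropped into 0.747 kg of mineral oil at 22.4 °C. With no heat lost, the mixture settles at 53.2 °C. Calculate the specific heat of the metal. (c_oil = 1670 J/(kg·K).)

c ≈ 545 J/(kg·K)

m_s c (T_s − T_f) = m_oil c_oil (T_f − T_0):
0.28×c×(305 − 53.2) = 0.747×1670×(53.2 − 22.4)
70.5 c = 38423  ⇒  c ≈ 545 J/(kg·K)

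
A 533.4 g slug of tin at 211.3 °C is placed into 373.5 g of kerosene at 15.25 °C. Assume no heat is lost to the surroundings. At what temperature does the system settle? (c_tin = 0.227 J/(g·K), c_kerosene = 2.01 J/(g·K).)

T_f is the heat-capacity-weighted average of the initial temperatures:
T_f = (121.08*211.3 + 750.73*15.25) / (121.08 + 750.73)
    = 37033 / 871.82 ≈ 42.48 °C

T_f ≈ 42.5 °C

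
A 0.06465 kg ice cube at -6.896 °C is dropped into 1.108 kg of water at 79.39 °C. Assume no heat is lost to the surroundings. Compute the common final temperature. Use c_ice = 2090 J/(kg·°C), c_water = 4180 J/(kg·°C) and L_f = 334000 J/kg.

T_f ≈ 70.4 °C

Taking heat into each body as positive, Σ m c ΔT = 0:
warm ice to 0 °C: 0.06465×2090×(0 − (-6.896)) = 931.78
  melt ice: 0.06465×334000 = 21593
  meltwater 0→T: 0.06465×4180×T = 270.24 T
  water cools: 1.108×4180×(T − 79.39) = 4631.4(T − 79.39)
4901.7 T = 367690 − 22525 = 345165
T ≈ 70.42 °C — above 0 °C, consistent with complete melting.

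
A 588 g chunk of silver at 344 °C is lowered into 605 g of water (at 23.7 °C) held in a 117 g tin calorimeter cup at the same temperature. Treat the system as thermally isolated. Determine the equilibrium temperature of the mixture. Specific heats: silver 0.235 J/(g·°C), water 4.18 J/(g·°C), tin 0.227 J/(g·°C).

T_f ≈ 40.1 °C

Setting the total heat transfer to zero:
588×0.235×(T − 344) + 605×4.18×(T − 23.7) + 117×0.227×(T − 23.7) = 0
138.18(T − 344) + 2528.9(T − 23.7) + 26.56(T − 23.7) = 0
2693.6 T = 108098
T = 108098 / 2693.6 = 40.1 °C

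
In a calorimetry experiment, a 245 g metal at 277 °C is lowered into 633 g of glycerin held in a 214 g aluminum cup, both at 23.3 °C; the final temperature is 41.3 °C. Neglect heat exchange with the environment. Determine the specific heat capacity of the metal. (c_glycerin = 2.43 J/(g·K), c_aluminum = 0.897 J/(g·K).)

c ≈ 0.539 J/(g·K)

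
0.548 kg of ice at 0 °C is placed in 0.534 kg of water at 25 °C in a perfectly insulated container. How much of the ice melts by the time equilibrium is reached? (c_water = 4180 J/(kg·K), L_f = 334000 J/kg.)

m_melted ≈ 0.167 kg

Heat available from the water dropping to 0 °C: 0.534·4180·25 = 55803 J.
Melting all 0.548 kg of ice would need 0.548·334000 = 183032 J.
Since 55803 < 183032 J, not all the ice melts; equilibrium is at 0 °C.
Mass melted = 55803/334000 ≈ 0.1671 kg.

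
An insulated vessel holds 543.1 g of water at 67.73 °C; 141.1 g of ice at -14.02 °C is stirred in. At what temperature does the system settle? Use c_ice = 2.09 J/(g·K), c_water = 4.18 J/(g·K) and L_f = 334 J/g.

Energy balance with sensible and latent terms:
warm ice to 0 °C: 141.1×2.09×(0 − (-14.02)) = 4134.5
  melt ice: 141.1×334 = 47127
  warm the meltwater: 589.8 T
  water cools: 543.1×4.18×(T − 67.73) = 2270.2(T − 67.73)
2860 T = 153758 − 51262 = 102496
T ≈ 35.84 °C. Since T > 0 °C, the all-ice-melts assumption holds.

T_f ≈ 35.8 °C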